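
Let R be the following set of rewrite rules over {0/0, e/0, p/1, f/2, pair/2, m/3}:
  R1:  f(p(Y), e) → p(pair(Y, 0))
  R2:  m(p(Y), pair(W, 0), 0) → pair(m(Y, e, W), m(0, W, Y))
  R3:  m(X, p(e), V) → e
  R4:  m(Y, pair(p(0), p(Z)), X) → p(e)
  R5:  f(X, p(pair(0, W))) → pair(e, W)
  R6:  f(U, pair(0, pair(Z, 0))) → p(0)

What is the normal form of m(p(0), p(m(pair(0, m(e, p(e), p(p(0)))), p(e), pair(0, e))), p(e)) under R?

1. m(p(0), p(m(pair(0, m(e, p(e), p(p(0)))), p(e), pair(0, e))), p(e))  →  m(p(0), p(e), p(e))   [R3 at 2.1]
2. m(p(0), p(e), p(e))  →  e   [R3 at ε]

e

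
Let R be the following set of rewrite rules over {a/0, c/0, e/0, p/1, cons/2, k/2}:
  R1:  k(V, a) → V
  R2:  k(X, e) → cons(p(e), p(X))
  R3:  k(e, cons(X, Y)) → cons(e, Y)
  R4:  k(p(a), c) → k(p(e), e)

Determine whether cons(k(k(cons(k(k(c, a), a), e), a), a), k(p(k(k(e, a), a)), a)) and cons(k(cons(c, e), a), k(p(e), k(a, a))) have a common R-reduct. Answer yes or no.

Reduce t₁ = cons(k(k(cons(k(k(c, a), a), e), a), a), k(p(k(k(e, a), a)), a)):
1. cons(k(k(cons(k(k(c, a), a), e), a), a), k(p(k(k(e, a), a)), a))  →  cons(k(cons(k(k(c, a), a), e), a), k(p(k(k(e, a), a)), a))   [R1 at 1]
2. cons(k(cons(k(k(c, a), a), e), a), k(p(k(k(e, a), a)), a))  →  cons(cons(k(k(c, a), a), e), k(p(k(k(e, a), a)), a))   [R1 at 1]
3. cons(cons(k(k(c, a), a), e), k(p(k(k(e, a), a)), a))  →  cons(cons(k(c, a), e), k(p(k(k(e, a), a)), a))   [R1 at 1.1]
4. cons(cons(k(c, a), e), k(p(k(k(e, a), a)), a))  →  cons(cons(c, e), k(p(k(k(e, a), a)), a))   [R1 at 1.1]
5. cons(cons(c, e), k(p(k(k(e, a), a)), a))  →  cons(cons(c, e), p(k(k(e, a), a)))   [R1 at 2]
6. cons(cons(c, e), p(k(k(e, a), a)))  →  cons(cons(c, e), p(k(e, a)))   [R1 at 2.1]
7. cons(cons(c, e), p(k(e, a)))  →  cons(cons(c, e), p(e))   [R1 at 2.1]

Reduce t₂ = cons(k(cons(c, e), a), k(p(e), k(a, a))):
1. cons(k(cons(c, e), a), k(p(e), k(a, a)))  →  cons(cons(c, e), k(p(e), k(a, a)))   [R1 at 1]
2. cons(cons(c, e), k(p(e), k(a, a)))  →  cons(cons(c, e), k(p(e), a))   [R1 at 2.2]
3. cons(cons(c, e), k(p(e), a))  →  cons(cons(c, e), p(e))   [R1 at 2]

yes — NF(t₁) = cons(cons(c, e), p(e)), NF(t₂) = cons(cons(c, e), p(e))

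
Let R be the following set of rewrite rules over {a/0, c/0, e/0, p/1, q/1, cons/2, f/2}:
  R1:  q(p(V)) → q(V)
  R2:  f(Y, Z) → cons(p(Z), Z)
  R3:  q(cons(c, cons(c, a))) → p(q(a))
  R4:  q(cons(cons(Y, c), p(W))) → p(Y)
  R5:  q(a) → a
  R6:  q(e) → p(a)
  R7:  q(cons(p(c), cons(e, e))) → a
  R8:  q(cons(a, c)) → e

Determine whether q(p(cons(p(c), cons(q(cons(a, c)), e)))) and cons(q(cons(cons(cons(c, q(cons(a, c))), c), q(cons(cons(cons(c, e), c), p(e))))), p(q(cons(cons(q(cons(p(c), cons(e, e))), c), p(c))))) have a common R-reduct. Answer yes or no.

no — NF(t₁) = a, NF(t₂) = cons(p(cons(c, e)), p(p(a)))

Reduce t₁ = q(p(cons(p(c), cons(q(cons(a, c)), e)))):
1. q(p(cons(p(c), cons(q(cons(a, c)), e))))  →  q(cons(p(c), cons(q(cons(a, c)), e)))   [R1 at ε]
2. q(cons(p(c), cons(q(cons(a, c)), e)))  →  q(cons(p(c), cons(e, e)))   [R8 at 1.2.1]
3. q(cons(p(c), cons(e, e)))  →  a   [R7 at ε]

Reduce t₂ = cons(q(cons(cons(cons(c, q(cons(a, c))), c), q(cons(cons(cons(c, e), c), p(e))))), p(q(cons(cons(q(cons(p(c), cons(e, e))), c), p(c))))):
1. cons(q(cons(cons(cons(c, q(cons(a, c))), c), q(cons(cons(cons(c, e), c), p(e))))), p(q(cons(cons(q(cons(p(c), cons(e, e))), c), p(c)))))  →  cons(q(cons(cons(cons(c, e), c), q(cons(cons(cons(c, e), c), p(e))))), p(q(cons(cons(q(cons(p(c), cons(e, e))), c), p(c)))))   [R8 at 1.1.1.1.2]
2. cons(q(cons(cons(cons(c, e), c), q(cons(cons(cons(c, e), c), p(e))))), p(q(cons(cons(q(cons(p(c), cons(e, e))), c), p(c)))))  →  cons(q(cons(cons(cons(c, e), c), p(cons(c, e)))), p(q(cons(cons(q(cons(p(c), cons(e, e))), c), p(c)))))   [R4 at 1.1.2]
3. cons(q(cons(cons(cons(c, e), c), p(cons(c, e)))), p(q(cons(cons(q(cons(p(c), cons(e, e))), c), p(c)))))  →  cons(p(cons(c, e)), p(q(cons(cons(q(cons(p(c), cons(e, e))), c), p(c)))))   [R4 at 1]
4. cons(p(cons(c, e)), p(q(cons(cons(q(cons(p(c), cons(e, e))), c), p(c)))))  →  cons(p(cons(c, e)), p(p(q(cons(p(c), cons(e, e))))))   [R4 at 2.1]
5. cons(p(cons(c, e)), p(p(q(cons(p(c), cons(e, e))))))  →  cons(p(cons(c, e)), p(p(a)))   [R7 at 2.1.1]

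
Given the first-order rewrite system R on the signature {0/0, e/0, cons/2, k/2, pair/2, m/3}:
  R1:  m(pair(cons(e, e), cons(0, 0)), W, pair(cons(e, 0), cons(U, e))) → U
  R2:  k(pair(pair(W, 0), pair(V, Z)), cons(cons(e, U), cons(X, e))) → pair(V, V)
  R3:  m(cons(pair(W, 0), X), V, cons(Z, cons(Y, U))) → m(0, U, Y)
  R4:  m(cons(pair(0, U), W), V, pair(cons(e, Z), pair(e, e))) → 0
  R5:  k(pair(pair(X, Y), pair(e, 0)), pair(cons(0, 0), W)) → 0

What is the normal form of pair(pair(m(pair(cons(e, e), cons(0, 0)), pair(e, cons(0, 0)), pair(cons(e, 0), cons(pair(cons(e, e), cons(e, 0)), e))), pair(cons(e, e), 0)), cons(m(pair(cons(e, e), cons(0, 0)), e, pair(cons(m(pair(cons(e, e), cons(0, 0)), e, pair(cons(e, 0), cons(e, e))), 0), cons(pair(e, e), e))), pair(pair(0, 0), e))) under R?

pair(pair(pair(cons(e, e), cons(e, 0)), pair(cons(e, e), 0)), cons(pair(e, e), pair(pair(0, 0), e)))

1. pair(pair(m(pair(cons(e, e), cons(0, 0)), pair(e, cons(0, 0)), pair(cons(e, 0), cons(pair(cons(e, e), cons(e, 0)), e))), pair(cons(e, e), 0)), cons(m(pair(cons(e, e), cons(0, 0)), e, pair(cons(m(pair(cons(e, e), cons(0, 0)), e, pair(cons(e, 0), cons(e, e))), 0), cons(pair(e, e), e))), pair(pair(0, 0), e)))  →  pair(pair(pair(cons(e, e), cons(e, 0)), pair(cons(e, e), 0)), cons(m(pair(cons(e, e), cons(0, 0)), e, pair(cons(m(pair(cons(e, e), cons(0, 0)), e, pair(cons(e, 0), cons(e, e))), 0), cons(pair(e, e), e))), pair(pair(0, 0), e)))   [R1 at 1.1]
2. pair(pair(pair(cons(e, e), cons(e, 0)), pair(cons(e, e), 0)), cons(m(pair(cons(e, e), cons(0, 0)), e, pair(cons(m(pair(cons(e, e), cons(0, 0)), e, pair(cons(e, 0), cons(e, e))), 0), cons(pair(e, e), e))), pair(pair(0, 0), e)))  →  pair(pair(pair(cons(e, e), cons(e, 0)), pair(cons(e, e), 0)), cons(m(pair(cons(e, e), cons(0, 0)), e, pair(cons(e, 0), cons(pair(e, e), e))), pair(pair(0, 0), e)))   [R1 at 2.1.3.1.1]
3. pair(pair(pair(cons(e, e), cons(e, 0)), pair(cons(e, e), 0)), cons(m(pair(cons(e, e), cons(0, 0)), e, pair(cons(e, 0), cons(pair(e, e), e))), pair(pair(0, 0), e)))  →  pair(pair(pair(cons(e, e), cons(e, 0)), pair(cons(e, e), 0)), cons(pair(e, e), pair(pair(0, 0), e)))   [R1 at 2.1]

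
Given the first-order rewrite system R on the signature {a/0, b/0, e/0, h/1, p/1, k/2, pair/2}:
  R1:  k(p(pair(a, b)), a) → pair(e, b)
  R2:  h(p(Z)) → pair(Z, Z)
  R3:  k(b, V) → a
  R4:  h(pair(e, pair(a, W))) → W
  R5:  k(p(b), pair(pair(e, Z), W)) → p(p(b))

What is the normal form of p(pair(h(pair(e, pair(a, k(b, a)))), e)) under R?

1. p(pair(h(pair(e, pair(a, k(b, a)))), e))  →  p(pair(k(b, a), e))   [R4 at 1.1]
2. p(pair(k(b, a), e))  →  p(pair(a, e))   [R3 at 1.1]

p(pair(a, e))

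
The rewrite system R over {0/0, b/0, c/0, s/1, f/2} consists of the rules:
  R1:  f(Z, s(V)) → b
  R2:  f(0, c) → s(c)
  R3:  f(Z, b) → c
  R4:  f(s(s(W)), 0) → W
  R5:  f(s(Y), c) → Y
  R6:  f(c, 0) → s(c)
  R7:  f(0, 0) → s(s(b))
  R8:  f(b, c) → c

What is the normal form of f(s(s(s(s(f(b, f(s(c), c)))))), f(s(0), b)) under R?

1. f(s(s(s(s(f(b, f(s(c), c)))))), f(s(0), b))  →  f(s(s(s(s(f(b, c))))), f(s(0), b))   [R5 at 1.1.1.1.1.2]
2. f(s(s(s(s(f(b, c))))), f(s(0), b))  →  f(s(s(s(s(c)))), f(s(0), b))   [R8 at 1.1.1.1.1]
3. f(s(s(s(s(c)))), f(s(0), b))  →  f(s(s(s(s(c)))), c)   [R3 at 2]
4. f(s(s(s(s(c)))), c)  →  s(s(s(c)))   [R5 at ε]

s(s(s(c)))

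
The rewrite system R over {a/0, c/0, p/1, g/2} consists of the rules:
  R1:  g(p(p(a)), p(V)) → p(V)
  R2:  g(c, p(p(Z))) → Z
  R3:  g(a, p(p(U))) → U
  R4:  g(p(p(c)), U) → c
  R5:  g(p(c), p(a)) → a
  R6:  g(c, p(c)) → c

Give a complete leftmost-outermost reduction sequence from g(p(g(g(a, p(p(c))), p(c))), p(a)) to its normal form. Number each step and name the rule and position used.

1. g(p(g(g(a, p(p(c))), p(c))), p(a))  →  g(p(g(c, p(c))), p(a))   [R3 at 1.1.1]
2. g(p(g(c, p(c))), p(a))  →  g(p(c), p(a))   [R6 at 1.1]
3. g(p(c), p(a))  →  a   [R5 at ε]

a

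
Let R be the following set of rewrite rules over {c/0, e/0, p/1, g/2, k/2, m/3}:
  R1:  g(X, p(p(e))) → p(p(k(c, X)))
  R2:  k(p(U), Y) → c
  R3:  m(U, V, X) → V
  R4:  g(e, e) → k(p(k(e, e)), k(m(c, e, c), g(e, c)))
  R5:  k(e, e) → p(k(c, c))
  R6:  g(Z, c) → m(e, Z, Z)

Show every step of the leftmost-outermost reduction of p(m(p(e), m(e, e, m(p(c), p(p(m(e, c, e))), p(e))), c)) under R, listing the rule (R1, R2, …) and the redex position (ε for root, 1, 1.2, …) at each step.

p(e)

1. p(m(p(e), m(e, e, m(p(c), p(p(m(e, c, e))), p(e))), c))  →  p(m(e, e, m(p(c), p(p(m(e, c, e))), p(e))))   [R3 at 1]
2. p(m(e, e, m(p(c), p(p(m(e, c, e))), p(e))))  →  p(e)   [R3 at 1]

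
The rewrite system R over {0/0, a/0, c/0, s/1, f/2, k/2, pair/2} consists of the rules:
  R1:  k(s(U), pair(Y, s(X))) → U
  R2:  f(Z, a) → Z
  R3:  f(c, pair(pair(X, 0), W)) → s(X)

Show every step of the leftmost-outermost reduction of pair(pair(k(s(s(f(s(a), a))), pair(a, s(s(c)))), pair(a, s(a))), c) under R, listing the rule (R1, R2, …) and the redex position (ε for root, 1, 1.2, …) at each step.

1. pair(pair(k(s(s(f(s(a), a))), pair(a, s(s(c)))), pair(a, s(a))), c)  →  pair(pair(s(f(s(a), a)), pair(a, s(a))), c)   [R1 at 1.1]
2. pair(pair(s(f(s(a), a)), pair(a, s(a))), c)  →  pair(pair(s(s(a)), pair(a, s(a))), c)   [R2 at 1.1.1]

pair(pair(s(s(a)), pair(a, s(a))), c)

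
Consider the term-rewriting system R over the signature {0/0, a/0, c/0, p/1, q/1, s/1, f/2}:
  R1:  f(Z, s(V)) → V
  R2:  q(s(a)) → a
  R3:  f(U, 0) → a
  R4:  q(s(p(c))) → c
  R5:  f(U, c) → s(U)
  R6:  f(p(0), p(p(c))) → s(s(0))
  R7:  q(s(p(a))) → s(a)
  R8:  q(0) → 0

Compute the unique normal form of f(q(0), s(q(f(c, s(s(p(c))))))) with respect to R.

c

1. f(q(0), s(q(f(c, s(s(p(c)))))))  →  q(f(c, s(s(p(c)))))   [R1 at ε]
2. q(f(c, s(s(p(c)))))  →  q(s(p(c)))   [R1 at 1]
3. q(s(p(c)))  →  c   [R4 at ε]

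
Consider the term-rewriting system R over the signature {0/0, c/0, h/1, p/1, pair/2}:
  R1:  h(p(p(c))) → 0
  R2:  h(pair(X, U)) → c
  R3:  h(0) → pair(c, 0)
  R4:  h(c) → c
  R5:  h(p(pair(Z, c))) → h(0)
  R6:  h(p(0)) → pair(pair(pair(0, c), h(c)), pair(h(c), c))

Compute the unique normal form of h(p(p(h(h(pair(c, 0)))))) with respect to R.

1. h(p(p(h(h(pair(c, 0))))))  →  h(p(p(h(c))))   [R2 at 1.1.1.1]
2. h(p(p(h(c))))  →  h(p(p(c)))   [R4 at 1.1.1]
3. h(p(p(c)))  →  0   [R1 at ε]

0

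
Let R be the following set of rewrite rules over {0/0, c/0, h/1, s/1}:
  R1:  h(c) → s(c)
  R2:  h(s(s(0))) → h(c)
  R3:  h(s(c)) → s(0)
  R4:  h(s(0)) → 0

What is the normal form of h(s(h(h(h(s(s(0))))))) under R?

1. h(s(h(h(h(s(s(0)))))))  →  h(s(h(h(h(c)))))   [R2 at 1.1.1.1]
2. h(s(h(h(h(c)))))  →  h(s(h(h(s(c)))))   [R1 at 1.1.1.1]
3. h(s(h(h(s(c)))))  →  h(s(h(s(0))))   [R3 at 1.1.1]
4. h(s(h(s(0))))  →  h(s(0))   [R4 at 1.1]
5. h(s(0))  →  0   [R4 at ε]

0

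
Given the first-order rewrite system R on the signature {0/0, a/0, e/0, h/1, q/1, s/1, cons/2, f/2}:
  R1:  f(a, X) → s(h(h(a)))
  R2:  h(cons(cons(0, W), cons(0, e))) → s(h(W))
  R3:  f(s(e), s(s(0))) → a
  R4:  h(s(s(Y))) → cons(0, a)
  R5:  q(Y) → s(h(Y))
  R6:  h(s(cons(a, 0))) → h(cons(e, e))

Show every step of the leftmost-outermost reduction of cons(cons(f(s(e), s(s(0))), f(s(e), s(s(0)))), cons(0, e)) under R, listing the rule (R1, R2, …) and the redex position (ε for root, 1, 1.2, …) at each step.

1. cons(cons(f(s(e), s(s(0))), f(s(e), s(s(0)))), cons(0, e))  →  cons(cons(a, f(s(e), s(s(0)))), cons(0, e))   [R3 at 1.1]
2. cons(cons(a, f(s(e), s(s(0)))), cons(0, e))  →  cons(cons(a, a), cons(0, e))   [R3 at 1.2]

cons(cons(a, a), cons(0, e))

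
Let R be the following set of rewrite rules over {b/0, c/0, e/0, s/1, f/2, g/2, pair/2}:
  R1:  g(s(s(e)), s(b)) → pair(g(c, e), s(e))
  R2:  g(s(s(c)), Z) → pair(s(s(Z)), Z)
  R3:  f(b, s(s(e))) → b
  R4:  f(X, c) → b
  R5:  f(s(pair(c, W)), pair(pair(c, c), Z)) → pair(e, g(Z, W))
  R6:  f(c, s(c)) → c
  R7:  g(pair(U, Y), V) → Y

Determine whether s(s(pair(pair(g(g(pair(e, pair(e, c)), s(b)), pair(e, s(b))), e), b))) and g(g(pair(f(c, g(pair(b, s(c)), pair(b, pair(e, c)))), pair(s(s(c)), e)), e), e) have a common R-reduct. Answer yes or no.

Reduce t₁ = s(s(pair(pair(g(g(pair(e, pair(e, c)), s(b)), pair(e, s(b))), e), b))):
1. s(s(pair(pair(g(g(pair(e, pair(e, c)), s(b)), pair(e, s(b))), e), b)))  →  s(s(pair(pair(g(pair(e, c), pair(e, s(b))), e), b)))   [R7 at 1.1.1.1.1]
2. s(s(pair(pair(g(pair(e, c), pair(e, s(b))), e), b)))  →  s(s(pair(pair(c, e), b)))   [R7 at 1.1.1.1]

Reduce t₂ = g(g(pair(f(c, g(pair(b, s(c)), pair(b, pair(e, c)))), pair(s(s(c)), e)), e), e):
1. g(g(pair(f(c, g(pair(b, s(c)), pair(b, pair(e, c)))), pair(s(s(c)), e)), e), e)  →  g(pair(s(s(c)), e), e)   [R7 at 1]
2. g(pair(s(s(c)), e), e)  →  e   [R7 at ε]

no — NF(t₁) = s(s(pair(pair(c, e), b))), NF(t₂) = e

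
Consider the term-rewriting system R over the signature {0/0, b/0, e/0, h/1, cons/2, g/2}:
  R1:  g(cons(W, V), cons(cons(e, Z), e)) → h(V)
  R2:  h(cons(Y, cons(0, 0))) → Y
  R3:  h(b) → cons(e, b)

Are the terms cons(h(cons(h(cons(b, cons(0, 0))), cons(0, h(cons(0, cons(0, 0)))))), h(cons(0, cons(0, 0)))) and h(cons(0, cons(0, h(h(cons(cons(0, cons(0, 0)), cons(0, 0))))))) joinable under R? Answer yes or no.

no — NF(t₁) = cons(b, 0), NF(t₂) = 0

Reduce t₁ = cons(h(cons(h(cons(b, cons(0, 0))), cons(0, h(cons(0, cons(0, 0)))))), h(cons(0, cons(0, 0)))):
1. cons(h(cons(h(cons(b, cons(0, 0))), cons(0, h(cons(0, cons(0, 0)))))), h(cons(0, cons(0, 0))))  →  cons(h(cons(b, cons(0, h(cons(0, cons(0, 0)))))), h(cons(0, cons(0, 0))))   [R2 at 1.1.1]
2. cons(h(cons(b, cons(0, h(cons(0, cons(0, 0)))))), h(cons(0, cons(0, 0))))  →  cons(h(cons(b, cons(0, 0))), h(cons(0, cons(0, 0))))   [R2 at 1.1.2.2]
3. cons(h(cons(b, cons(0, 0))), h(cons(0, cons(0, 0))))  →  cons(b, h(cons(0, cons(0, 0))))   [R2 at 1]
4. cons(b, h(cons(0, cons(0, 0))))  →  cons(b, 0)   [R2 at 2]

Reduce t₂ = h(cons(0, cons(0, h(h(cons(cons(0, cons(0, 0)), cons(0, 0))))))):
1. h(cons(0, cons(0, h(h(cons(cons(0, cons(0, 0)), cons(0, 0)))))))  →  h(cons(0, cons(0, h(cons(0, cons(0, 0))))))   [R2 at 1.2.2.1]
2. h(cons(0, cons(0, h(cons(0, cons(0, 0))))))  →  h(cons(0, cons(0, 0)))   [R2 at 1.2.2]
3. h(cons(0, cons(0, 0)))  →  0   [R2 at ε]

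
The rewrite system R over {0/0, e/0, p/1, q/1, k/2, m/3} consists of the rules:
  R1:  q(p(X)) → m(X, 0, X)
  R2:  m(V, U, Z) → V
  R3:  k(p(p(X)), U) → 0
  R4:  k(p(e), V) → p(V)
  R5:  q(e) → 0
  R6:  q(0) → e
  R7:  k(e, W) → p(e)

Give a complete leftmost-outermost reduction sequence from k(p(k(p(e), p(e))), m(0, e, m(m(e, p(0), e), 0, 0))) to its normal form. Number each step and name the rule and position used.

0

1. k(p(k(p(e), p(e))), m(0, e, m(m(e, p(0), e), 0, 0)))  →  k(p(p(p(e))), m(0, e, m(m(e, p(0), e), 0, 0)))   [R4 at 1.1]
2. k(p(p(p(e))), m(0, e, m(m(e, p(0), e), 0, 0)))  →  0   [R3 at ε]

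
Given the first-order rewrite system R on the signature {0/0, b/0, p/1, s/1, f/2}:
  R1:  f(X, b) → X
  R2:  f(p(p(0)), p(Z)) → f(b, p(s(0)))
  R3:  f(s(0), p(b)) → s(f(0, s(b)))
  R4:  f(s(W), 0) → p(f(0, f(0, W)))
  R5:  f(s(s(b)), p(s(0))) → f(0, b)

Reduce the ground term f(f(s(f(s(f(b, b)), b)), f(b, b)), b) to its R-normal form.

s(s(b))

1. f(f(s(f(s(f(b, b)), b)), f(b, b)), b)  →  f(s(f(s(f(b, b)), b)), f(b, b))   [R1 at ε]
2. f(s(f(s(f(b, b)), b)), f(b, b))  →  f(s(s(f(b, b))), f(b, b))   [R1 at 1.1]
3. f(s(s(f(b, b))), f(b, b))  →  f(s(s(b)), f(b, b))   [R1 at 1.1.1]
4. f(s(s(b)), f(b, b))  →  f(s(s(b)), b)   [R1 at 2]
5. f(s(s(b)), b)  →  s(s(b))   [R1 at ε]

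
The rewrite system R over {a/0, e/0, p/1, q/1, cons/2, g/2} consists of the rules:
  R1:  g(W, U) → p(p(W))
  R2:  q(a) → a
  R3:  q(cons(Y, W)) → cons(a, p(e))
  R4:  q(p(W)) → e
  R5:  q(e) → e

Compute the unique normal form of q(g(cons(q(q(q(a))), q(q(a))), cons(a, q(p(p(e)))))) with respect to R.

1. q(g(cons(q(q(q(a))), q(q(a))), cons(a, q(p(p(e))))))  →  q(p(p(cons(q(q(q(a))), q(q(a))))))   [R1 at 1]
2. q(p(p(cons(q(q(q(a))), q(q(a))))))  →  e   [R4 at ε]

e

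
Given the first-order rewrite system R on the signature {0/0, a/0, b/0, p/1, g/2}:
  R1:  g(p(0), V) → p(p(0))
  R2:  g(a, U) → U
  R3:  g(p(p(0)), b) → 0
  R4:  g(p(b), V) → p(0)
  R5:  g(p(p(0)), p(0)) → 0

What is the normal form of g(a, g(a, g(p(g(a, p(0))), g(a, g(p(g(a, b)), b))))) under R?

1. g(a, g(a, g(p(g(a, p(0))), g(a, g(p(g(a, b)), b)))))  →  g(a, g(p(g(a, p(0))), g(a, g(p(g(a, b)), b))))   [R2 at ε]
2. g(a, g(p(g(a, p(0))), g(a, g(p(g(a, b)), b))))  →  g(p(g(a, p(0))), g(a, g(p(g(a, b)), b)))   [R2 at ε]
3. g(p(g(a, p(0))), g(a, g(p(g(a, b)), b)))  →  g(p(p(0)), g(a, g(p(g(a, b)), b)))   [R2 at 1.1]
4. g(p(p(0)), g(a, g(p(g(a, b)), b)))  →  g(p(p(0)), g(p(g(a, b)), b))   [R2 at 2]
5. g(p(p(0)), g(p(g(a, b)), b))  →  g(p(p(0)), g(p(b), b))   [R2 at 2.1.1]
6. g(p(p(0)), g(p(b), b))  →  g(p(p(0)), p(0))   [R4 at 2]
7. g(p(p(0)), p(0))  →  0   [R5 at ε]

0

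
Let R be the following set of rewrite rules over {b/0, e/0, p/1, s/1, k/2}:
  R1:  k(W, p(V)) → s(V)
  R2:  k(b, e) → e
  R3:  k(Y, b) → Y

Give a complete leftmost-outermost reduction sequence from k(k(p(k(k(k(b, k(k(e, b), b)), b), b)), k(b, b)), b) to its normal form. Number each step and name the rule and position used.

1. k(k(p(k(k(k(b, k(k(e, b), b)), b), b)), k(b, b)), b)  →  k(p(k(k(k(b, k(k(e, b), b)), b), b)), k(b, b))   [R3 at ε]
2. k(p(k(k(k(b, k(k(e, b), b)), b), b)), k(b, b))  →  k(p(k(k(b, k(k(e, b), b)), b)), k(b, b))   [R3 at 1.1]
3. k(p(k(k(b, k(k(e, b), b)), b)), k(b, b))  →  k(p(k(b, k(k(e, b), b))), k(b, b))   [R3 at 1.1]
4. k(p(k(b, k(k(e, b), b))), k(b, b))  →  k(p(k(b, k(e, b))), k(b, b))   [R3 at 1.1.2]
5. k(p(k(b, k(e, b))), k(b, b))  →  k(p(k(b, e)), k(b, b))   [R3 at 1.1.2]
6. k(p(k(b, e)), k(b, b))  →  k(p(e), k(b, b))   [R2 at 1.1]
7. k(p(e), k(b, b))  →  k(p(e), b)   [R3 at 2]
8. k(p(e), b)  →  p(e)   [R3 at ε]

p(e)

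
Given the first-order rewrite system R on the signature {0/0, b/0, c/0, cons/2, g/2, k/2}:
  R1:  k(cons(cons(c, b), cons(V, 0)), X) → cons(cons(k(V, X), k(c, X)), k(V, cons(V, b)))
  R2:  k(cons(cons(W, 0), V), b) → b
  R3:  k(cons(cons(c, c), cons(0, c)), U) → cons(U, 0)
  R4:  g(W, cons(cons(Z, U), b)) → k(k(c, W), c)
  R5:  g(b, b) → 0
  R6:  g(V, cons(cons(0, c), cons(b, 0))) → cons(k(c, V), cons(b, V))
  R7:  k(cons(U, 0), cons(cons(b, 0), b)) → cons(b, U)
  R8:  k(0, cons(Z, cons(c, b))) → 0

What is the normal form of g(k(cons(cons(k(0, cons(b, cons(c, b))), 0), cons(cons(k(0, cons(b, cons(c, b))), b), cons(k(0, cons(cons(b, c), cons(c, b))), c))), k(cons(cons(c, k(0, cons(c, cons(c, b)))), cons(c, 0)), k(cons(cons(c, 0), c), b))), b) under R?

0

1. g(k(cons(cons(k(0, cons(b, cons(c, b))), 0), cons(cons(k(0, cons(b, cons(c, b))), b), cons(k(0, cons(cons(b, c), cons(c, b))), c))), k(cons(cons(c, k(0, cons(c, cons(c, b)))), cons(c, 0)), k(cons(cons(c, 0), c), b))), b)  →  g(k(cons(cons(0, 0), cons(cons(k(0, cons(b, cons(c, b))), b), cons(k(0, cons(cons(b, c), cons(c, b))), c))), k(cons(cons(c, k(0, cons(c, cons(c, b)))), cons(c, 0)), k(cons(cons(c, 0), c), b))), b)   [R8 at 1.1.1.1]
2. g(k(cons(cons(0, 0), cons(cons(k(0, cons(b, cons(c, b))), b), cons(k(0, cons(cons(b, c), cons(c, b))), c))), k(cons(cons(c, k(0, cons(c, cons(c, b)))), cons(c, 0)), k(cons(cons(c, 0), c), b))), b)  →  g(k(cons(cons(0, 0), cons(cons(0, b), cons(k(0, cons(cons(b, c), cons(c, b))), c))), k(cons(cons(c, k(0, cons(c, cons(c, b)))), cons(c, 0)), k(cons(cons(c, 0), c), b))), b)   [R8 at 1.1.2.1.1]
3. g(k(cons(cons(0, 0), cons(cons(0, b), cons(k(0, cons(cons(b, c), cons(c, b))), c))), k(cons(cons(c, k(0, cons(c, cons(c, b)))), cons(c, 0)), k(cons(cons(c, 0), c), b))), b)  →  g(k(cons(cons(0, 0), cons(cons(0, b), cons(0, c))), k(cons(cons(c, k(0, cons(c, cons(c, b)))), cons(c, 0)), k(cons(cons(c, 0), c), b))), b)   [R8 at 1.1.2.2.1]
4. g(k(cons(cons(0, 0), cons(cons(0, b), cons(0, c))), k(cons(cons(c, k(0, cons(c, cons(c, b)))), cons(c, 0)), k(cons(cons(c, 0), c), b))), b)  →  g(k(cons(cons(0, 0), cons(cons(0, b), cons(0, c))), k(cons(cons(c, 0), cons(c, 0)), k(cons(cons(c, 0), c), b))), b)   [R8 at 1.2.1.1.2]
5. g(k(cons(cons(0, 0), cons(cons(0, b), cons(0, c))), k(cons(cons(c, 0), cons(c, 0)), k(cons(cons(c, 0), c), b))), b)  →  g(k(cons(cons(0, 0), cons(cons(0, b), cons(0, c))), k(cons(cons(c, 0), cons(c, 0)), b)), b)   [R2 at 1.2.2]
6. g(k(cons(cons(0, 0), cons(cons(0, b), cons(0, c))), k(cons(cons(c, 0), cons(c, 0)), b)), b)  →  g(k(cons(cons(0, 0), cons(cons(0, b), cons(0, c))), b), b)   [R2 at 1.2]
7. g(k(cons(cons(0, 0), cons(cons(0, b), cons(0, c))), b), b)  →  g(b, b)   [R2 at 1]
8. g(b, b)  →  0   [R5 at ε]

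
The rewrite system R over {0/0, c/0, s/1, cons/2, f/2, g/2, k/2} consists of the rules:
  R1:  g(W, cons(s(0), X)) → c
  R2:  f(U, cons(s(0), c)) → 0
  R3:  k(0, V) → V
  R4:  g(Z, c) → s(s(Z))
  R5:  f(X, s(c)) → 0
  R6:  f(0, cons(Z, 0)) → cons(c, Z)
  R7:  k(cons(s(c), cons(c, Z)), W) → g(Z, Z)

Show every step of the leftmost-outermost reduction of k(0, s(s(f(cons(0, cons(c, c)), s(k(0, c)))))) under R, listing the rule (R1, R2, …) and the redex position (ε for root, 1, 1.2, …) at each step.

1. k(0, s(s(f(cons(0, cons(c, c)), s(k(0, c))))))  →  s(s(f(cons(0, cons(c, c)), s(k(0, c)))))   [R3 at ε]
2. s(s(f(cons(0, cons(c, c)), s(k(0, c)))))  →  s(s(f(cons(0, cons(c, c)), s(c))))   [R3 at 1.1.2.1]
3. s(s(f(cons(0, cons(c, c)), s(c))))  →  s(s(0))   [R5 at 1.1]

s(s(0))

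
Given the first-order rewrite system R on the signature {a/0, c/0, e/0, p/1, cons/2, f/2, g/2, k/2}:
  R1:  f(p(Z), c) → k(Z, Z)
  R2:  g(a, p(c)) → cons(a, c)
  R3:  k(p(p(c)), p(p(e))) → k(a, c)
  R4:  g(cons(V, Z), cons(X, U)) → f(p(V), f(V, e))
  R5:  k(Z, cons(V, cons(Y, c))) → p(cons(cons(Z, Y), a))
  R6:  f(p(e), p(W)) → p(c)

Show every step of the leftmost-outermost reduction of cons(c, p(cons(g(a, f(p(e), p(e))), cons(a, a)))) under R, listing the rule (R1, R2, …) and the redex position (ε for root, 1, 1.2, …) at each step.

1. cons(c, p(cons(g(a, f(p(e), p(e))), cons(a, a))))  →  cons(c, p(cons(g(a, p(c)), cons(a, a))))   [R6 at 2.1.1.2]
2. cons(c, p(cons(g(a, p(c)), cons(a, a))))  →  cons(c, p(cons(cons(a, c), cons(a, a))))   [R2 at 2.1.1]

cons(c, p(cons(cons(a, c), cons(a, a))))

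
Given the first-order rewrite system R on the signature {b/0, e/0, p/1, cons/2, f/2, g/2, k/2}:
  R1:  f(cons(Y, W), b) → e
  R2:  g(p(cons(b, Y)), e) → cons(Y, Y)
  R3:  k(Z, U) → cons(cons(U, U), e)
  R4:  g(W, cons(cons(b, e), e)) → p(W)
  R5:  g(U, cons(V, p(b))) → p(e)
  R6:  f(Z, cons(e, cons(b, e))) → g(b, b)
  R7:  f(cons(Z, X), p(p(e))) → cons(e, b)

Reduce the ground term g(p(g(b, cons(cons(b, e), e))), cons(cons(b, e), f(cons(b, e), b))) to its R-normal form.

p(p(p(b)))

1. g(p(g(b, cons(cons(b, e), e))), cons(cons(b, e), f(cons(b, e), b)))  →  g(p(p(b)), cons(cons(b, e), f(cons(b, e), b)))   [R4 at 1.1]
2. g(p(p(b)), cons(cons(b, e), f(cons(b, e), b)))  →  g(p(p(b)), cons(cons(b, e), e))   [R1 at 2.2]
3. g(p(p(b)), cons(cons(b, e), e))  →  p(p(p(b)))   [R4 at ε]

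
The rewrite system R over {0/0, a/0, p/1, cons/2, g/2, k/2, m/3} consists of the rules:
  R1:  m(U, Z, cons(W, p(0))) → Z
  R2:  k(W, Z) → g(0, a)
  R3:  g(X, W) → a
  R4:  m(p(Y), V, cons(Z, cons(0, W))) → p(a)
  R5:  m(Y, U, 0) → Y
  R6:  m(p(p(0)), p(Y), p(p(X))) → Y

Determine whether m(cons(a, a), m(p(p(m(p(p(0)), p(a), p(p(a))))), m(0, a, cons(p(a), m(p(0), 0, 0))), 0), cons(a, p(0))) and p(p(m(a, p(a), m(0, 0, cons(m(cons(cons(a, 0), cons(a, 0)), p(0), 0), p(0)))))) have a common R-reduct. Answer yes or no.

Reduce t₁ = m(cons(a, a), m(p(p(m(p(p(0)), p(a), p(p(a))))), m(0, a, cons(p(a), m(p(0), 0, 0))), 0), cons(a, p(0))):
1. m(cons(a, a), m(p(p(m(p(p(0)), p(a), p(p(a))))), m(0, a, cons(p(a), m(p(0), 0, 0))), 0), cons(a, p(0)))  →  m(p(p(m(p(p(0)), p(a), p(p(a))))), m(0, a, cons(p(a), m(p(0), 0, 0))), 0)   [R1 at ε]
2. m(p(p(m(p(p(0)), p(a), p(p(a))))), m(0, a, cons(p(a), m(p(0), 0, 0))), 0)  →  p(p(m(p(p(0)), p(a), p(p(a)))))   [R5 at ε]
3. p(p(m(p(p(0)), p(a), p(p(a)))))  →  p(p(a))   [R6 at 1.1]

Reduce t₂ = p(p(m(a, p(a), m(0, 0, cons(m(cons(cons(a, 0), cons(a, 0)), p(0), 0), p(0)))))):
1. p(p(m(a, p(a), m(0, 0, cons(m(cons(cons(a, 0), cons(a, 0)), p(0), 0), p(0))))))  →  p(p(m(a, p(a), 0)))   [R1 at 1.1.3]
2. p(p(m(a, p(a), 0)))  →  p(p(a))   [R5 at 1.1]

yes — NF(t₁) = p(p(a)), NF(t₂) = p(p(a))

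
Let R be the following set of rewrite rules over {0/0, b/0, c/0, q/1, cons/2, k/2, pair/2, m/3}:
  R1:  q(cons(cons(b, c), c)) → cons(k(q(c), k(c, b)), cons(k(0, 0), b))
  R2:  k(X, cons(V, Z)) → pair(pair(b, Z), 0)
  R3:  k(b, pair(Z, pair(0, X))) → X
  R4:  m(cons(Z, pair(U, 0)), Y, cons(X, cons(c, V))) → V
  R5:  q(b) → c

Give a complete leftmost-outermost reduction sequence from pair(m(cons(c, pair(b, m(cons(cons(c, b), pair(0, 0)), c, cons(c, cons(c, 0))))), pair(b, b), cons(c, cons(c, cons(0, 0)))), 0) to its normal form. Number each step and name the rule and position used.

pair(cons(0, 0), 0)

1. pair(m(cons(c, pair(b, m(cons(cons(c, b), pair(0, 0)), c, cons(c, cons(c, 0))))), pair(b, b), cons(c, cons(c, cons(0, 0)))), 0)  →  pair(m(cons(c, pair(b, 0)), pair(b, b), cons(c, cons(c, cons(0, 0)))), 0)   [R4 at 1.1.2.2]
2. pair(m(cons(c, pair(b, 0)), pair(b, b), cons(c, cons(c, cons(0, 0)))), 0)  →  pair(cons(0, 0), 0)   [R4 at 1]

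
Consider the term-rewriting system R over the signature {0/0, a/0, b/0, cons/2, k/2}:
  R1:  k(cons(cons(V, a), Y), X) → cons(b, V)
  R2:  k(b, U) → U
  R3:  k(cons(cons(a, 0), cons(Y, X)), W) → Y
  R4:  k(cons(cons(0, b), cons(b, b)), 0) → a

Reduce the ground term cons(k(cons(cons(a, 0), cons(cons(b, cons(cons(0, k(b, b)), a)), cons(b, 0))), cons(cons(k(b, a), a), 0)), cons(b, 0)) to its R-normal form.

cons(cons(b, cons(cons(0, b), a)), cons(b, 0))

1. cons(k(cons(cons(a, 0), cons(cons(b, cons(cons(0, k(b, b)), a)), cons(b, 0))), cons(cons(k(b, a), a), 0)), cons(b, 0))  →  cons(cons(b, cons(cons(0, k(b, b)), a)), cons(b, 0))   [R3 at 1]
2. cons(cons(b, cons(cons(0, k(b, b)), a)), cons(b, 0))  →  cons(cons(b, cons(cons(0, b), a)), cons(b, 0))   [R2 at 1.2.1.2]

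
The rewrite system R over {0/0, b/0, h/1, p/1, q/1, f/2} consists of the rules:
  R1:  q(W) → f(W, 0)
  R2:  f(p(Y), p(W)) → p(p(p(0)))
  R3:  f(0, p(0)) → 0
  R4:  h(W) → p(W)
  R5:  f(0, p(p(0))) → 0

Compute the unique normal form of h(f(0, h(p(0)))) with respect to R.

1. h(f(0, h(p(0))))  →  p(f(0, h(p(0))))   [R4 at ε]
2. p(f(0, h(p(0))))  →  p(f(0, p(p(0))))   [R4 at 1.2]
3. p(f(0, p(p(0))))  →  p(0)   [R5 at 1]

p(0)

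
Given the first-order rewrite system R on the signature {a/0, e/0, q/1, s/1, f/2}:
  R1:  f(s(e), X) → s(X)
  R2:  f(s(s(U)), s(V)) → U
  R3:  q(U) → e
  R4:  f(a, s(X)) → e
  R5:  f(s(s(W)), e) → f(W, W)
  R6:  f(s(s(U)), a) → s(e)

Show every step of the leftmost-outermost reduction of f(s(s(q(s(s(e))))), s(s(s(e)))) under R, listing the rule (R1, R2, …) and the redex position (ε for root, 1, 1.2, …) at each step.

e

1. f(s(s(q(s(s(e))))), s(s(s(e))))  →  q(s(s(e)))   [R2 at ε]
2. q(s(s(e)))  →  e   [R3 at ε]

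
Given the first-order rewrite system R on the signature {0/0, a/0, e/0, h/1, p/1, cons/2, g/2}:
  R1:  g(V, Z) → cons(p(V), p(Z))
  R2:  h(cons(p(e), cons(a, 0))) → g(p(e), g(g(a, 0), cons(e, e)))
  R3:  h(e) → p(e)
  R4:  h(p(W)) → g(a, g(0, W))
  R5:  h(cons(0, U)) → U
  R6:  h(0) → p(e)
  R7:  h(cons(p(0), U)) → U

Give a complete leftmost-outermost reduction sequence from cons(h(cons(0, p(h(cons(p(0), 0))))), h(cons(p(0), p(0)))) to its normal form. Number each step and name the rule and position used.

cons(p(0), p(0))

1. cons(h(cons(0, p(h(cons(p(0), 0))))), h(cons(p(0), p(0))))  →  cons(p(h(cons(p(0), 0))), h(cons(p(0), p(0))))   [R5 at 1]
2. cons(p(h(cons(p(0), 0))), h(cons(p(0), p(0))))  →  cons(p(0), h(cons(p(0), p(0))))   [R7 at 1.1]
3. cons(p(0), h(cons(p(0), p(0))))  →  cons(p(0), p(0))   [R7 at 2]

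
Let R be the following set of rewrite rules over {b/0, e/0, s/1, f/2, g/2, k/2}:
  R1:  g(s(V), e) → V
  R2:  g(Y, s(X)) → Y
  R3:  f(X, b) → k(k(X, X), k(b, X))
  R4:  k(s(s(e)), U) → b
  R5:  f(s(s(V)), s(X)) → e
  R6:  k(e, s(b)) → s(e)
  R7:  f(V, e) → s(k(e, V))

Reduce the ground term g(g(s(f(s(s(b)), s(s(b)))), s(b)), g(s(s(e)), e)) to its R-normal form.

1. g(g(s(f(s(s(b)), s(s(b)))), s(b)), g(s(s(e)), e))  →  g(s(f(s(s(b)), s(s(b)))), g(s(s(e)), e))   [R2 at 1]
2. g(s(f(s(s(b)), s(s(b)))), g(s(s(e)), e))  →  g(s(e), g(s(s(e)), e))   [R5 at 1.1]
3. g(s(e), g(s(s(e)), e))  →  g(s(e), s(e))   [R1 at 2]
4. g(s(e), s(e))  →  s(e)   [R2 at ε]

s(e)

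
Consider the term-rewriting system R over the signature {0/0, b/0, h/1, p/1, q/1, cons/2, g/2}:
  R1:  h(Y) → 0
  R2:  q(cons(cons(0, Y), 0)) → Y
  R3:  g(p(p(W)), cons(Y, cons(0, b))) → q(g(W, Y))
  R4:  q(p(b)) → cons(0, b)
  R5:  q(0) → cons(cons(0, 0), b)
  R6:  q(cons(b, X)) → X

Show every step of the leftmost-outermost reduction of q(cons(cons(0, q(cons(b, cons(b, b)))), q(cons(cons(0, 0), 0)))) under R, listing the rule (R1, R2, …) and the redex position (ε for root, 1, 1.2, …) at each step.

1. q(cons(cons(0, q(cons(b, cons(b, b)))), q(cons(cons(0, 0), 0))))  →  q(cons(cons(0, cons(b, b)), q(cons(cons(0, 0), 0))))   [R6 at 1.1.2]
2. q(cons(cons(0, cons(b, b)), q(cons(cons(0, 0), 0))))  →  q(cons(cons(0, cons(b, b)), 0))   [R2 at 1.2]
3. q(cons(cons(0, cons(b, b)), 0))  →  cons(b, b)   [R2 at ε]

cons(b, b)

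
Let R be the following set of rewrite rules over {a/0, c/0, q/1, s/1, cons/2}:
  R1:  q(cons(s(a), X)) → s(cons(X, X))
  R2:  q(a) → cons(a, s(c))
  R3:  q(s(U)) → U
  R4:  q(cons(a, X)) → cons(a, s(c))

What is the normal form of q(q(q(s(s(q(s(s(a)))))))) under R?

a

1. q(q(q(s(s(q(s(s(a))))))))  →  q(q(s(q(s(s(a))))))   [R3 at 1.1]
2. q(q(s(q(s(s(a))))))  →  q(q(s(s(a))))   [R3 at 1]
3. q(q(s(s(a))))  →  q(s(a))   [R3 at 1]
4. q(s(a))  →  a   [R3 at ε]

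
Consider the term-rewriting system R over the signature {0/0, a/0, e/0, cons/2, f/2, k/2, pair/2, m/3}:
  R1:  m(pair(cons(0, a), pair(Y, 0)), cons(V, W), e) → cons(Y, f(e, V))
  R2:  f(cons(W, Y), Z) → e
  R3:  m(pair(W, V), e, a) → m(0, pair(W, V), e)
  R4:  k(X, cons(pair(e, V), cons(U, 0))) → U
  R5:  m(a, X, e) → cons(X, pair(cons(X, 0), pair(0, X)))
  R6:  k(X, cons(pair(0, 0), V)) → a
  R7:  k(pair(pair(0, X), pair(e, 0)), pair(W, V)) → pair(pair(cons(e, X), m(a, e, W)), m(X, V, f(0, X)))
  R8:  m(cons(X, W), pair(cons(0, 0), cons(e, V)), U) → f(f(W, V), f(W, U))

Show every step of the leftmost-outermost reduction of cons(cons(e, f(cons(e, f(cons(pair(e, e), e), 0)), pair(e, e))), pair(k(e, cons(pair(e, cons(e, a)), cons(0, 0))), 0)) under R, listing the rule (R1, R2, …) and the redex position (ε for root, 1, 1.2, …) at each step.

cons(cons(e, e), pair(0, 0))

1. cons(cons(e, f(cons(e, f(cons(pair(e, e), e), 0)), pair(e, e))), pair(k(e, cons(pair(e, cons(e, a)), cons(0, 0))), 0))  →  cons(cons(e, e), pair(k(e, cons(pair(e, cons(e, a)), cons(0, 0))), 0))   [R2 at 1.2]
2. cons(cons(e, e), pair(k(e, cons(pair(e, cons(e, a)), cons(0, 0))), 0))  →  cons(cons(e, e), pair(0, 0))   [R4 at 2.1]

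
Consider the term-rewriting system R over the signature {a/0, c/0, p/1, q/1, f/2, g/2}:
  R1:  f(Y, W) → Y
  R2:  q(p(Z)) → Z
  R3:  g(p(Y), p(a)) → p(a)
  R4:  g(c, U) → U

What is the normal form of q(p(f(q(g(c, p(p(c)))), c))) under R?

p(c)

1. q(p(f(q(g(c, p(p(c)))), c)))  →  f(q(g(c, p(p(c)))), c)   [R2 at ε]
2. f(q(g(c, p(p(c)))), c)  →  q(g(c, p(p(c))))   [R1 at ε]
3. q(g(c, p(p(c))))  →  q(p(p(c)))   [R4 at 1]
4. q(p(p(c)))  →  p(c)   [R2 at ε]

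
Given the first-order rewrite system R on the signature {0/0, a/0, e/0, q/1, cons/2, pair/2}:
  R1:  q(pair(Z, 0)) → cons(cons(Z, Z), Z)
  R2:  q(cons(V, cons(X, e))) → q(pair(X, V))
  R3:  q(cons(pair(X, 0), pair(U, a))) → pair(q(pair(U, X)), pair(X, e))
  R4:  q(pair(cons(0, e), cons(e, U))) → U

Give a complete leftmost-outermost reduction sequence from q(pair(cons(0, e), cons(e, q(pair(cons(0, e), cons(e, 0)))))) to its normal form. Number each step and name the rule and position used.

0

1. q(pair(cons(0, e), cons(e, q(pair(cons(0, e), cons(e, 0))))))  →  q(pair(cons(0, e), cons(e, 0)))   [R4 at ε]
2. q(pair(cons(0, e), cons(e, 0)))  →  0   [R4 at ε]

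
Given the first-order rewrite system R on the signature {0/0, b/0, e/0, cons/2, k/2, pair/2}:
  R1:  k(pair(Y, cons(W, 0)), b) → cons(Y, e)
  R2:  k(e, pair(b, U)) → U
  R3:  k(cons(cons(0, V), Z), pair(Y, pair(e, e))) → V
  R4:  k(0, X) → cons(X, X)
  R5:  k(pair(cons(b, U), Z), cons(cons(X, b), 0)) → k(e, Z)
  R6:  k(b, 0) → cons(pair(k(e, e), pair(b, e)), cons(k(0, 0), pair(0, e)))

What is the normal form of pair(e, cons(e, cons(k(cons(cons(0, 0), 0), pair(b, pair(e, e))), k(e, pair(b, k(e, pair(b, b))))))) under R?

pair(e, cons(e, cons(0, b)))

1. pair(e, cons(e, cons(k(cons(cons(0, 0), 0), pair(b, pair(e, e))), k(e, pair(b, k(e, pair(b, b)))))))  →  pair(e, cons(e, cons(0, k(e, pair(b, k(e, pair(b, b)))))))   [R3 at 2.2.1]
2. pair(e, cons(e, cons(0, k(e, pair(b, k(e, pair(b, b)))))))  →  pair(e, cons(e, cons(0, k(e, pair(b, b)))))   [R2 at 2.2.2]
3. pair(e, cons(e, cons(0, k(e, pair(b, b)))))  →  pair(e, cons(e, cons(0, b)))   [R2 at 2.2.2]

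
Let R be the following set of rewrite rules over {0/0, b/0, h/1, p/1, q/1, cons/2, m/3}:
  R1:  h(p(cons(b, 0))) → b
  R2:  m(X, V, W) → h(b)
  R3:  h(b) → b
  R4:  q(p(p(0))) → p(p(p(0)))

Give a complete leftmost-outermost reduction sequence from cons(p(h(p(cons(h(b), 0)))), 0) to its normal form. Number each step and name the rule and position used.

1. cons(p(h(p(cons(h(b), 0)))), 0)  →  cons(p(h(p(cons(b, 0)))), 0)   [R3 at 1.1.1.1.1]
2. cons(p(h(p(cons(b, 0)))), 0)  →  cons(p(b), 0)   [R1 at 1.1]

cons(p(b), 0)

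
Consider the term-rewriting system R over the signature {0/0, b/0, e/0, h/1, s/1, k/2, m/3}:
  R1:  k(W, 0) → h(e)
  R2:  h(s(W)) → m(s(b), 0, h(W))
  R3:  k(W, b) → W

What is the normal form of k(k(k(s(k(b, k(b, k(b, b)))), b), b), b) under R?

1. k(k(k(s(k(b, k(b, k(b, b)))), b), b), b)  →  k(k(s(k(b, k(b, k(b, b)))), b), b)   [R3 at ε]
2. k(k(s(k(b, k(b, k(b, b)))), b), b)  →  k(s(k(b, k(b, k(b, b)))), b)   [R3 at ε]
3. k(s(k(b, k(b, k(b, b)))), b)  →  s(k(b, k(b, k(b, b))))   [R3 at ε]
4. s(k(b, k(b, k(b, b))))  →  s(k(b, k(b, b)))   [R3 at 1.2.2]
5. s(k(b, k(b, b)))  →  s(k(b, b))   [R3 at 1.2]
6. s(k(b, b))  →  s(b)   [R3 at 1]

s(b)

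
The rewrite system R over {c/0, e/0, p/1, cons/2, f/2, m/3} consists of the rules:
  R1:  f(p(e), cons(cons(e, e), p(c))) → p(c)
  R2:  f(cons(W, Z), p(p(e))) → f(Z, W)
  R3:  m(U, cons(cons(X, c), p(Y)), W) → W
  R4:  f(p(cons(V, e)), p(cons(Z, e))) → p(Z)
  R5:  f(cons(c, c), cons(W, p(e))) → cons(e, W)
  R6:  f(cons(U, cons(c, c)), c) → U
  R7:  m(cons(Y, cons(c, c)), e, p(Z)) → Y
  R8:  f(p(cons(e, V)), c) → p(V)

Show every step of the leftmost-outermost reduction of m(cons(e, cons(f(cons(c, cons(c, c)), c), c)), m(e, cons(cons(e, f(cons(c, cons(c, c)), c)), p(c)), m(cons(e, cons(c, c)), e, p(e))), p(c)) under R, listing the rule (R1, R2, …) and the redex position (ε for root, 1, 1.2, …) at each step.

e

1. m(cons(e, cons(f(cons(c, cons(c, c)), c), c)), m(e, cons(cons(e, f(cons(c, cons(c, c)), c)), p(c)), m(cons(e, cons(c, c)), e, p(e))), p(c))  →  m(cons(e, cons(c, c)), m(e, cons(cons(e, f(cons(c, cons(c, c)), c)), p(c)), m(cons(e, cons(c, c)), e, p(e))), p(c))   [R6 at 1.2.1]
2. m(cons(e, cons(c, c)), m(e, cons(cons(e, f(cons(c, cons(c, c)), c)), p(c)), m(cons(e, cons(c, c)), e, p(e))), p(c))  →  m(cons(e, cons(c, c)), m(e, cons(cons(e, c), p(c)), m(cons(e, cons(c, c)), e, p(e))), p(c))   [R6 at 2.2.1.2]
3. m(cons(e, cons(c, c)), m(e, cons(cons(e, c), p(c)), m(cons(e, cons(c, c)), e, p(e))), p(c))  →  m(cons(e, cons(c, c)), m(cons(e, cons(c, c)), e, p(e)), p(c))   [R3 at 2]
4. m(cons(e, cons(c, c)), m(cons(e, cons(c, c)), e, p(e)), p(c))  →  m(cons(e, cons(c, c)), e, p(c))   [R7 at 2]
5. m(cons(e, cons(c, c)), e, p(c))  →  e   [R7 at ε]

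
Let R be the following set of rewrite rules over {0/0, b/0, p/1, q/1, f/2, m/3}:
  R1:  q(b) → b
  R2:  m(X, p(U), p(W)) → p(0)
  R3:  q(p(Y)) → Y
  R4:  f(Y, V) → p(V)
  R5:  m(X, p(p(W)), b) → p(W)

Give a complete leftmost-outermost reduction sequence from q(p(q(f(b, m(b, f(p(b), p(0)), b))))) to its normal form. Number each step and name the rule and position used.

p(0)

1. q(p(q(f(b, m(b, f(p(b), p(0)), b)))))  →  q(f(b, m(b, f(p(b), p(0)), b)))   [R3 at ε]
2. q(f(b, m(b, f(p(b), p(0)), b)))  →  q(p(m(b, f(p(b), p(0)), b)))   [R4 at 1]
3. q(p(m(b, f(p(b), p(0)), b)))  →  m(b, f(p(b), p(0)), b)   [R3 at ε]
4. m(b, f(p(b), p(0)), b)  →  m(b, p(p(0)), b)   [R4 at 2]
5. m(b, p(p(0)), b)  →  p(0)   [R5 at ε]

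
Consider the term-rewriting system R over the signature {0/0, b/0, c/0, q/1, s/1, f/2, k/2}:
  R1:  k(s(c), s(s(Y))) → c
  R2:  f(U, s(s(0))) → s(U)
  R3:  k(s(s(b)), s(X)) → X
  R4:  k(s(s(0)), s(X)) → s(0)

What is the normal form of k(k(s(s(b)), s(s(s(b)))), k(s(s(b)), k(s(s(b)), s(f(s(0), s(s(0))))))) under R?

1. k(k(s(s(b)), s(s(s(b)))), k(s(s(b)), k(s(s(b)), s(f(s(0), s(s(0)))))))  →  k(s(s(b)), k(s(s(b)), k(s(s(b)), s(f(s(0), s(s(0)))))))   [R3 at 1]
2. k(s(s(b)), k(s(s(b)), k(s(s(b)), s(f(s(0), s(s(0)))))))  →  k(s(s(b)), k(s(s(b)), f(s(0), s(s(0)))))   [R3 at 2.2]
3. k(s(s(b)), k(s(s(b)), f(s(0), s(s(0)))))  →  k(s(s(b)), k(s(s(b)), s(s(0))))   [R2 at 2.2]
4. k(s(s(b)), k(s(s(b)), s(s(0))))  →  k(s(s(b)), s(0))   [R3 at 2]
5. k(s(s(b)), s(0))  →  0   [R3 at ε]

0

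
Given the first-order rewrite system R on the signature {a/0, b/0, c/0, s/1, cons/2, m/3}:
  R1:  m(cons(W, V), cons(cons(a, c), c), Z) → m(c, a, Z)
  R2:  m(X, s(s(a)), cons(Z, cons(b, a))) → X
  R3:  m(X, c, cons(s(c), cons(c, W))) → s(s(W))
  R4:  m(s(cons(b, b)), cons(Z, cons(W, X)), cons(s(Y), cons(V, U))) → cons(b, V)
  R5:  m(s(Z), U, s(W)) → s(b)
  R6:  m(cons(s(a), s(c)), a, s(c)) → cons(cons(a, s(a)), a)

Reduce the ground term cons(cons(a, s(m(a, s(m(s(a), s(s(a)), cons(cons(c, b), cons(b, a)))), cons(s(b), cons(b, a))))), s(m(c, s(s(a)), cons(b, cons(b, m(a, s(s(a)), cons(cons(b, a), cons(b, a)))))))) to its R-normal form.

cons(cons(a, s(a)), s(c))

1. cons(cons(a, s(m(a, s(m(s(a), s(s(a)), cons(cons(c, b), cons(b, a)))), cons(s(b), cons(b, a))))), s(m(c, s(s(a)), cons(b, cons(b, m(a, s(s(a)), cons(cons(b, a), cons(b, a))))))))  →  cons(cons(a, s(m(a, s(s(a)), cons(s(b), cons(b, a))))), s(m(c, s(s(a)), cons(b, cons(b, m(a, s(s(a)), cons(cons(b, a), cons(b, a))))))))   [R2 at 1.2.1.2.1]
2. cons(cons(a, s(m(a, s(s(a)), cons(s(b), cons(b, a))))), s(m(c, s(s(a)), cons(b, cons(b, m(a, s(s(a)), cons(cons(b, a), cons(b, a))))))))  →  cons(cons(a, s(a)), s(m(c, s(s(a)), cons(b, cons(b, m(a, s(s(a)), cons(cons(b, a), cons(b, a))))))))   [R2 at 1.2.1]
3. cons(cons(a, s(a)), s(m(c, s(s(a)), cons(b, cons(b, m(a, s(s(a)), cons(cons(b, a), cons(b, a))))))))  →  cons(cons(a, s(a)), s(m(c, s(s(a)), cons(b, cons(b, a)))))   [R2 at 2.1.3.2.2]
4. cons(cons(a, s(a)), s(m(c, s(s(a)), cons(b, cons(b, a)))))  →  cons(cons(a, s(a)), s(c))   [R2 at 2.1]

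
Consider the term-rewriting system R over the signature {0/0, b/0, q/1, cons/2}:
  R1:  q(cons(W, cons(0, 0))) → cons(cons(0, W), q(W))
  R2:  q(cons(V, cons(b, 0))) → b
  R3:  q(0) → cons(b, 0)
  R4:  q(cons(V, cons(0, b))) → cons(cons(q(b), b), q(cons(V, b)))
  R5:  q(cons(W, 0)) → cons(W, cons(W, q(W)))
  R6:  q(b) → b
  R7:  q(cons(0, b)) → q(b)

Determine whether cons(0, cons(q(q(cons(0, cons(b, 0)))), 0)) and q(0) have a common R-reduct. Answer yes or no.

no — NF(t₁) = cons(0, cons(b, 0)), NF(t₂) = cons(b, 0)

Reduce t₁ = cons(0, cons(q(q(cons(0, cons(b, 0)))), 0)):
1. cons(0, cons(q(q(cons(0, cons(b, 0)))), 0))  →  cons(0, cons(q(b), 0))   [R2 at 2.1.1]
2. cons(0, cons(q(b), 0))  →  cons(0, cons(b, 0))   [R6 at 2.1]

Reduce t₂ = q(0):
1. q(0)  →  cons(b, 0)   [R3 at ε]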